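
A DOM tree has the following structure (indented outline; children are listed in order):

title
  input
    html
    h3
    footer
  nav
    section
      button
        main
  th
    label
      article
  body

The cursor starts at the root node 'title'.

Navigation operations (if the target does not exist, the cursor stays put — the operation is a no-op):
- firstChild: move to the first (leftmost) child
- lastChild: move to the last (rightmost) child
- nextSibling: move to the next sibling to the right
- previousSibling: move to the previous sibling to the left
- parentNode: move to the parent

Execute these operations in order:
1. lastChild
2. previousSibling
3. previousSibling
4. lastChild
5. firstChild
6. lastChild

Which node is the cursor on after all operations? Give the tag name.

Answer: main

Derivation:
After 1 (lastChild): body
After 2 (previousSibling): th
After 3 (previousSibling): nav
After 4 (lastChild): section
After 5 (firstChild): button
After 6 (lastChild): main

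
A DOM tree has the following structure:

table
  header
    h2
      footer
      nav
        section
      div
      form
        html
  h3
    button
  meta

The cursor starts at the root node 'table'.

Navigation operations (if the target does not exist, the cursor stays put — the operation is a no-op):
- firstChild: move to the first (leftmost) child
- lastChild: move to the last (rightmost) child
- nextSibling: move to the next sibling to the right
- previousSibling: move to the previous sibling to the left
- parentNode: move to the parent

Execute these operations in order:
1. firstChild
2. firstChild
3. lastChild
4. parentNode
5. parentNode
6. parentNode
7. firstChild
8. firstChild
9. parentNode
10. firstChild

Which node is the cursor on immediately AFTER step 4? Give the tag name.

After 1 (firstChild): header
After 2 (firstChild): h2
After 3 (lastChild): form
After 4 (parentNode): h2

Answer: h2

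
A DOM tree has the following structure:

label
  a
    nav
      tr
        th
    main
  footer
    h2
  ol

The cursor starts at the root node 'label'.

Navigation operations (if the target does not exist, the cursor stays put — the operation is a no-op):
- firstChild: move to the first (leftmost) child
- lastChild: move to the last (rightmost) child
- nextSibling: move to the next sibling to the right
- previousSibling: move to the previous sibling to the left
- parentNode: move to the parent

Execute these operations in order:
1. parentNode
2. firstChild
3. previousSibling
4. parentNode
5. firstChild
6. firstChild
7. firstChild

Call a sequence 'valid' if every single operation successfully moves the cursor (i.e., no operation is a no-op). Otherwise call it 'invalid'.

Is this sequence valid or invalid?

Answer: invalid

Derivation:
After 1 (parentNode): label (no-op, stayed)
After 2 (firstChild): a
After 3 (previousSibling): a (no-op, stayed)
After 4 (parentNode): label
After 5 (firstChild): a
After 6 (firstChild): nav
After 7 (firstChild): tr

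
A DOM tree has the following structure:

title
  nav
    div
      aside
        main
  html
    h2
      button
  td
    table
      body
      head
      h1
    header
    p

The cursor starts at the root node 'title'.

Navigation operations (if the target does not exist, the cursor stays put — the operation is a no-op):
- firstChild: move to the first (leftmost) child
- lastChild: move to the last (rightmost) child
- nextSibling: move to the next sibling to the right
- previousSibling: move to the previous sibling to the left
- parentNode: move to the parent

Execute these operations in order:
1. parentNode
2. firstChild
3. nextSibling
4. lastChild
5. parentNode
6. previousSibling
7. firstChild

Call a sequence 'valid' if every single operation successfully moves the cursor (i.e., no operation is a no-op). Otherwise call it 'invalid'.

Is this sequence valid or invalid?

After 1 (parentNode): title (no-op, stayed)
After 2 (firstChild): nav
After 3 (nextSibling): html
After 4 (lastChild): h2
After 5 (parentNode): html
After 6 (previousSibling): nav
After 7 (firstChild): div

Answer: invalid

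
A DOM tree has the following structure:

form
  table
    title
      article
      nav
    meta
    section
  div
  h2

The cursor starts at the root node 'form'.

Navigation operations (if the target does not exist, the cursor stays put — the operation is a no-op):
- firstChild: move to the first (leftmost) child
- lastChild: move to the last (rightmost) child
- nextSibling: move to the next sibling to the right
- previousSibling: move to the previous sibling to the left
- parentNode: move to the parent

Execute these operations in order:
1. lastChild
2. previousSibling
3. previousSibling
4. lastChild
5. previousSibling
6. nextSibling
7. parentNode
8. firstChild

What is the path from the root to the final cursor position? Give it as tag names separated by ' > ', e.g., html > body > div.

Answer: form > table > title

Derivation:
After 1 (lastChild): h2
After 2 (previousSibling): div
After 3 (previousSibling): table
After 4 (lastChild): section
After 5 (previousSibling): meta
After 6 (nextSibling): section
After 7 (parentNode): table
After 8 (firstChild): title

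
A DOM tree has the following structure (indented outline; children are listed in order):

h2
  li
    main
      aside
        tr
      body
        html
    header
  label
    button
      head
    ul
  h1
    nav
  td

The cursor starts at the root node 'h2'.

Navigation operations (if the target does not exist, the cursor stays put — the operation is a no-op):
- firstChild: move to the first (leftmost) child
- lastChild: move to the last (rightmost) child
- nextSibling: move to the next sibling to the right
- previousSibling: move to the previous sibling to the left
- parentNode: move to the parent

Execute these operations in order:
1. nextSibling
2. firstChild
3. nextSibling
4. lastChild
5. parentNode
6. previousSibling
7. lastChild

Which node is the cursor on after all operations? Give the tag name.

Answer: header

Derivation:
After 1 (nextSibling): h2 (no-op, stayed)
After 2 (firstChild): li
After 3 (nextSibling): label
After 4 (lastChild): ul
After 5 (parentNode): label
After 6 (previousSibling): li
After 7 (lastChild): header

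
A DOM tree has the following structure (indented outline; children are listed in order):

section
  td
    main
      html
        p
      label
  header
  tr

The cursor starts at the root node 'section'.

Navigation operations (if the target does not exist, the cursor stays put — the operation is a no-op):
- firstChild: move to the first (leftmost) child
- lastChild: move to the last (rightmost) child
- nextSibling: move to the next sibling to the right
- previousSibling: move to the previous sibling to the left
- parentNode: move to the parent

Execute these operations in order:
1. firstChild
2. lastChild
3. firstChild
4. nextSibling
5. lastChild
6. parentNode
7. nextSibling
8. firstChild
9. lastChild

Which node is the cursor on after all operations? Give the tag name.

After 1 (firstChild): td
After 2 (lastChild): main
After 3 (firstChild): html
After 4 (nextSibling): label
After 5 (lastChild): label (no-op, stayed)
After 6 (parentNode): main
After 7 (nextSibling): main (no-op, stayed)
After 8 (firstChild): html
After 9 (lastChild): p

Answer: p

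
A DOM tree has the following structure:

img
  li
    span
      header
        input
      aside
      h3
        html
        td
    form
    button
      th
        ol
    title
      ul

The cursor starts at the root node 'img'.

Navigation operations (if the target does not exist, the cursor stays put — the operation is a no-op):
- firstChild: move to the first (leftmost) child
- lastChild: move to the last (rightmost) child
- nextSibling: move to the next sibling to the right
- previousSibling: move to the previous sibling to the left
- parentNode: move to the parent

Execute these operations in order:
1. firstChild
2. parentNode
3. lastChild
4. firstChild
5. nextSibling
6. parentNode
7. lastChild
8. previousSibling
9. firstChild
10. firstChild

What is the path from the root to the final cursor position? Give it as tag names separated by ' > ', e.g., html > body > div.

After 1 (firstChild): li
After 2 (parentNode): img
After 3 (lastChild): li
After 4 (firstChild): span
After 5 (nextSibling): form
After 6 (parentNode): li
After 7 (lastChild): title
After 8 (previousSibling): button
After 9 (firstChild): th
After 10 (firstChild): ol

Answer: img > li > button > th > ol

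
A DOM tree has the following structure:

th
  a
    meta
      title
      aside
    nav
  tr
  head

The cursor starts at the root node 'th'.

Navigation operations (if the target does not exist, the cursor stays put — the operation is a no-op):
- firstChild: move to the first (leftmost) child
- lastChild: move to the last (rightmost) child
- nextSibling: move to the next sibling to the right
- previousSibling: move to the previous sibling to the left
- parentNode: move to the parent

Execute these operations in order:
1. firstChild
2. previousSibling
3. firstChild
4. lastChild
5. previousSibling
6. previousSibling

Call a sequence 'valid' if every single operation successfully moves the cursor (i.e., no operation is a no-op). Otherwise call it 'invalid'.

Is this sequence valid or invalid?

Answer: invalid

Derivation:
After 1 (firstChild): a
After 2 (previousSibling): a (no-op, stayed)
After 3 (firstChild): meta
After 4 (lastChild): aside
After 5 (previousSibling): title
After 6 (previousSibling): title (no-op, stayed)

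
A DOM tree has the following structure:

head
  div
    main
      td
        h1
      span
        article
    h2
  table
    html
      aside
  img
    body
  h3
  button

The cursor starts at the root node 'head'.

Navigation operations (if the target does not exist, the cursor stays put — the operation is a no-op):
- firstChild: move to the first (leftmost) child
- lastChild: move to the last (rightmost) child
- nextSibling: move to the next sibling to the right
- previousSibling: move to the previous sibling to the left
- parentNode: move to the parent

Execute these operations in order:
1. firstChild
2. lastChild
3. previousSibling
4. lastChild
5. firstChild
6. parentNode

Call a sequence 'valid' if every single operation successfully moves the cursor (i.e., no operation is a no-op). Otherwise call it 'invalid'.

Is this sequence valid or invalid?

Answer: valid

Derivation:
After 1 (firstChild): div
After 2 (lastChild): h2
After 3 (previousSibling): main
After 4 (lastChild): span
After 5 (firstChild): article
After 6 (parentNode): span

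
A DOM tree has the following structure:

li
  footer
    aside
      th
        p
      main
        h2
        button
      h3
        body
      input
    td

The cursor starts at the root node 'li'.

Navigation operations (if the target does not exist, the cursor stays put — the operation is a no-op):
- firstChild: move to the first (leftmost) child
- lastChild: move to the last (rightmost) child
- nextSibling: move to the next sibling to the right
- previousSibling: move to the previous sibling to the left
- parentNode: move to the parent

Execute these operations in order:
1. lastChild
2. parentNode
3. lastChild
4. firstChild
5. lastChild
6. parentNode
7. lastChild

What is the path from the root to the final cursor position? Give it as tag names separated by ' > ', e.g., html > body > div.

Answer: li > footer > aside > input

Derivation:
After 1 (lastChild): footer
After 2 (parentNode): li
After 3 (lastChild): footer
After 4 (firstChild): aside
After 5 (lastChild): input
After 6 (parentNode): aside
After 7 (lastChild): input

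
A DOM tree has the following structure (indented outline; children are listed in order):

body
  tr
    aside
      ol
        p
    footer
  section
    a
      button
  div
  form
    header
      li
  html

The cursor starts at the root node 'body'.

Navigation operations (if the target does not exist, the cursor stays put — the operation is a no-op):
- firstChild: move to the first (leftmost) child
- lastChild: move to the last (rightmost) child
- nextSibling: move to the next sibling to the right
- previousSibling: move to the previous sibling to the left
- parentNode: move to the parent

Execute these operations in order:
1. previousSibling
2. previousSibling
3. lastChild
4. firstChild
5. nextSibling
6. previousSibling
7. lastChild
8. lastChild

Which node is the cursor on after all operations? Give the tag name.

Answer: li

Derivation:
After 1 (previousSibling): body (no-op, stayed)
After 2 (previousSibling): body (no-op, stayed)
After 3 (lastChild): html
After 4 (firstChild): html (no-op, stayed)
After 5 (nextSibling): html (no-op, stayed)
After 6 (previousSibling): form
After 7 (lastChild): header
After 8 (lastChild): li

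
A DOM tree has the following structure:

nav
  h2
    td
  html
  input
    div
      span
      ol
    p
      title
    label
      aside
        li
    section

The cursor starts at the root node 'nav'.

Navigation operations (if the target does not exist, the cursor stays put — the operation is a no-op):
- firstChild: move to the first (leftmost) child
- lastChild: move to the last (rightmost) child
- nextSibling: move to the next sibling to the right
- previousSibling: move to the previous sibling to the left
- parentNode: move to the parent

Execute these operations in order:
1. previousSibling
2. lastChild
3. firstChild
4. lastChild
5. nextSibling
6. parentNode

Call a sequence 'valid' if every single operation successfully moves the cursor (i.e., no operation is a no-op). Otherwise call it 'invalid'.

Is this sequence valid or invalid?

After 1 (previousSibling): nav (no-op, stayed)
After 2 (lastChild): input
After 3 (firstChild): div
After 4 (lastChild): ol
After 5 (nextSibling): ol (no-op, stayed)
After 6 (parentNode): div

Answer: invalid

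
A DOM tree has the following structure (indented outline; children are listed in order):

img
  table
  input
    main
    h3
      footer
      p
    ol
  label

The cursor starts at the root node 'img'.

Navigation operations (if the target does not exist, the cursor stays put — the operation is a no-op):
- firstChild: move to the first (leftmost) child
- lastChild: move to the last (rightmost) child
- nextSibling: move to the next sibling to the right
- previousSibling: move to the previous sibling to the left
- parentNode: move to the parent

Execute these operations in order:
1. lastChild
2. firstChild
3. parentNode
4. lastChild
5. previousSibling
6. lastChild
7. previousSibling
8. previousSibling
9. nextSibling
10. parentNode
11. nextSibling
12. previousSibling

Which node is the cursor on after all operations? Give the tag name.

Answer: input

Derivation:
After 1 (lastChild): label
After 2 (firstChild): label (no-op, stayed)
After 3 (parentNode): img
After 4 (lastChild): label
After 5 (previousSibling): input
After 6 (lastChild): ol
After 7 (previousSibling): h3
After 8 (previousSibling): main
After 9 (nextSibling): h3
After 10 (parentNode): input
After 11 (nextSibling): label
After 12 (previousSibling): input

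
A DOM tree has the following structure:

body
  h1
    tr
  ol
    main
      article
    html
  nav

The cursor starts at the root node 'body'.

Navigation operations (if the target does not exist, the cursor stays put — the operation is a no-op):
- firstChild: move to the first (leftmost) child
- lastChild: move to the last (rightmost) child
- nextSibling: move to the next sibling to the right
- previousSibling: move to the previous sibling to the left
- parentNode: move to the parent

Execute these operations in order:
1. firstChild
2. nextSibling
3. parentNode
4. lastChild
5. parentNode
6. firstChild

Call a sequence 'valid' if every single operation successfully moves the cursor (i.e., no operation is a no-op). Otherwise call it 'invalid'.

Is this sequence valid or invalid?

Answer: valid

Derivation:
After 1 (firstChild): h1
After 2 (nextSibling): ol
After 3 (parentNode): body
After 4 (lastChild): nav
After 5 (parentNode): body
After 6 (firstChild): h1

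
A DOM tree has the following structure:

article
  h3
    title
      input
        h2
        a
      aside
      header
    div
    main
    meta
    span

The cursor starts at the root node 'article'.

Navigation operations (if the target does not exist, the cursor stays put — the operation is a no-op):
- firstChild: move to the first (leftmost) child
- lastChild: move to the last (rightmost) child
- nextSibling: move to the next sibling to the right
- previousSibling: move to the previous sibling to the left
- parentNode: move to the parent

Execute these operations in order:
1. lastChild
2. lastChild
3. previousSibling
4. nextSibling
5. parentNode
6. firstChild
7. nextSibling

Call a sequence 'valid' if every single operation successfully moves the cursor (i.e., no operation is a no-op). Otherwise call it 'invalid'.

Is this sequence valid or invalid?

After 1 (lastChild): h3
After 2 (lastChild): span
After 3 (previousSibling): meta
After 4 (nextSibling): span
After 5 (parentNode): h3
After 6 (firstChild): title
After 7 (nextSibling): div

Answer: valid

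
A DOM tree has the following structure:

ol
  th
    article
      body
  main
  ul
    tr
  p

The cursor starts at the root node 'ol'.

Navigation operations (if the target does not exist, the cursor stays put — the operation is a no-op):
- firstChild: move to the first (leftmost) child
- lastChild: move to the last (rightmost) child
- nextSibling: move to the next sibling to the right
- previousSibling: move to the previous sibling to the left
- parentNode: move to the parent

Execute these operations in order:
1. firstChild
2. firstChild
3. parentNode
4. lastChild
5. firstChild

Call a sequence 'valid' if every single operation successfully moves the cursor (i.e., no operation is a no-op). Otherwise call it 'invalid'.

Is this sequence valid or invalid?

After 1 (firstChild): th
After 2 (firstChild): article
After 3 (parentNode): th
After 4 (lastChild): article
After 5 (firstChild): body

Answer: valid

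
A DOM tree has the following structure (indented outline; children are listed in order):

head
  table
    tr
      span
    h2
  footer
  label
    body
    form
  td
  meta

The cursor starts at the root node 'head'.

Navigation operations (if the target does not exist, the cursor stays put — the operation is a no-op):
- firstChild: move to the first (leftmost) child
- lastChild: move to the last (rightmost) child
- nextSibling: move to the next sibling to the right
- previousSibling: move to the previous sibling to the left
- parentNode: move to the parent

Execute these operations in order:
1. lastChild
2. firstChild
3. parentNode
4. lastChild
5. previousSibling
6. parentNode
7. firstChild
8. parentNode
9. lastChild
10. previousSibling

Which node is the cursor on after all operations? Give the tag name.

Answer: td

Derivation:
After 1 (lastChild): meta
After 2 (firstChild): meta (no-op, stayed)
After 3 (parentNode): head
After 4 (lastChild): meta
After 5 (previousSibling): td
After 6 (parentNode): head
After 7 (firstChild): table
After 8 (parentNode): head
After 9 (lastChild): meta
After 10 (previousSibling): td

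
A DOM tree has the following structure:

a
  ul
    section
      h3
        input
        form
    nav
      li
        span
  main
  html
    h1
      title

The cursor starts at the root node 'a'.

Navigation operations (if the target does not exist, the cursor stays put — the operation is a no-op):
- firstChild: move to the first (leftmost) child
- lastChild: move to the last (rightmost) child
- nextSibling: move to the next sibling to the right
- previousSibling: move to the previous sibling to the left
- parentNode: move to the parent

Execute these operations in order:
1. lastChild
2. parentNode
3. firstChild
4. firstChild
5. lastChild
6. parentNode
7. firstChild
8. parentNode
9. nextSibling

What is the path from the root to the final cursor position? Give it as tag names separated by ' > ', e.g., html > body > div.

Answer: a > ul > nav

Derivation:
After 1 (lastChild): html
After 2 (parentNode): a
After 3 (firstChild): ul
After 4 (firstChild): section
After 5 (lastChild): h3
After 6 (parentNode): section
After 7 (firstChild): h3
After 8 (parentNode): section
After 9 (nextSibling): nav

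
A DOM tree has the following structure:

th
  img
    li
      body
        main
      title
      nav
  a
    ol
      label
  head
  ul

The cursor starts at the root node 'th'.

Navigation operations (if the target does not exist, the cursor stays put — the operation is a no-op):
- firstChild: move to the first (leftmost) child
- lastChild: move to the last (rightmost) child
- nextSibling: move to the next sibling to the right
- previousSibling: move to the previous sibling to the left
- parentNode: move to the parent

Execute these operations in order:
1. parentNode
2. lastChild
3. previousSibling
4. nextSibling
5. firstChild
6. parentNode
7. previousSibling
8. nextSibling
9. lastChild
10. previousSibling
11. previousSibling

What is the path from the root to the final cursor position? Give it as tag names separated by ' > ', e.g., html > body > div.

Answer: th > a

Derivation:
After 1 (parentNode): th (no-op, stayed)
After 2 (lastChild): ul
After 3 (previousSibling): head
After 4 (nextSibling): ul
After 5 (firstChild): ul (no-op, stayed)
After 6 (parentNode): th
After 7 (previousSibling): th (no-op, stayed)
After 8 (nextSibling): th (no-op, stayed)
After 9 (lastChild): ul
After 10 (previousSibling): head
After 11 (previousSibling): a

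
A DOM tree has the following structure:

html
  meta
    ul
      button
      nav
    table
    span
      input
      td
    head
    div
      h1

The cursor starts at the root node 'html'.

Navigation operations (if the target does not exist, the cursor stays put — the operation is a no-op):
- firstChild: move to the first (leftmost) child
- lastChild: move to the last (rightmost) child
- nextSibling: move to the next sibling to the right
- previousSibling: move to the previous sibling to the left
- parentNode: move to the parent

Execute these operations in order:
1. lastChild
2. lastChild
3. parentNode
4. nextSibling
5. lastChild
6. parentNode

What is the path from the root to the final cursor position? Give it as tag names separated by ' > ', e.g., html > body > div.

After 1 (lastChild): meta
After 2 (lastChild): div
After 3 (parentNode): meta
After 4 (nextSibling): meta (no-op, stayed)
After 5 (lastChild): div
After 6 (parentNode): meta

Answer: html > meta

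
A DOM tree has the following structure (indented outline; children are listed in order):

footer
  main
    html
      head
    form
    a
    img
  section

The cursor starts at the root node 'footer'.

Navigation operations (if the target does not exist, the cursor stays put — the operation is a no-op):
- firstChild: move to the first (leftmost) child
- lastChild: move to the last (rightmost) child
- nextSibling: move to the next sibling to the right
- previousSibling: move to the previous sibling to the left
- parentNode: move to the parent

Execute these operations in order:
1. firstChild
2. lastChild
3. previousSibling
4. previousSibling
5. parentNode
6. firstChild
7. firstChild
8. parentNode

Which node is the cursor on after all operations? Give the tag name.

After 1 (firstChild): main
After 2 (lastChild): img
After 3 (previousSibling): a
After 4 (previousSibling): form
After 5 (parentNode): main
After 6 (firstChild): html
After 7 (firstChild): head
After 8 (parentNode): html

Answer: html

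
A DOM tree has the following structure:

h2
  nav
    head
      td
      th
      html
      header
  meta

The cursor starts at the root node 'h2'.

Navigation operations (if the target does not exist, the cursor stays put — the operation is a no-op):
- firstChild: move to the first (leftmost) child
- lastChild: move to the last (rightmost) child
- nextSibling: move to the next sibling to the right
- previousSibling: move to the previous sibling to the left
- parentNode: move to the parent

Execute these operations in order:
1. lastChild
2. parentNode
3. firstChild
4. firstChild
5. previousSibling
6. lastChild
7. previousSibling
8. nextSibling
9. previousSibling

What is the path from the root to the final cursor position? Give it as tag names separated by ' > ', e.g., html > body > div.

Answer: h2 > nav > head > html

Derivation:
After 1 (lastChild): meta
After 2 (parentNode): h2
After 3 (firstChild): nav
After 4 (firstChild): head
After 5 (previousSibling): head (no-op, stayed)
After 6 (lastChild): header
After 7 (previousSibling): html
After 8 (nextSibling): header
After 9 (previousSibling): html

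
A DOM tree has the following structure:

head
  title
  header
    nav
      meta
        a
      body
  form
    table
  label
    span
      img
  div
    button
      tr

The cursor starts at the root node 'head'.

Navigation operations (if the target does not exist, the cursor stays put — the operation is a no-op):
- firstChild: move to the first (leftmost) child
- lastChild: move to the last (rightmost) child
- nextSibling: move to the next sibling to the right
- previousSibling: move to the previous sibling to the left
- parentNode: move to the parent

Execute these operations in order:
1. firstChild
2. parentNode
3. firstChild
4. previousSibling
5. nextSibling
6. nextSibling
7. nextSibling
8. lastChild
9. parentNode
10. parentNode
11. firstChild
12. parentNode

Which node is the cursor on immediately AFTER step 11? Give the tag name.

Answer: title

Derivation:
After 1 (firstChild): title
After 2 (parentNode): head
After 3 (firstChild): title
After 4 (previousSibling): title (no-op, stayed)
After 5 (nextSibling): header
After 6 (nextSibling): form
After 7 (nextSibling): label
After 8 (lastChild): span
After 9 (parentNode): label
After 10 (parentNode): head
After 11 (firstChild): title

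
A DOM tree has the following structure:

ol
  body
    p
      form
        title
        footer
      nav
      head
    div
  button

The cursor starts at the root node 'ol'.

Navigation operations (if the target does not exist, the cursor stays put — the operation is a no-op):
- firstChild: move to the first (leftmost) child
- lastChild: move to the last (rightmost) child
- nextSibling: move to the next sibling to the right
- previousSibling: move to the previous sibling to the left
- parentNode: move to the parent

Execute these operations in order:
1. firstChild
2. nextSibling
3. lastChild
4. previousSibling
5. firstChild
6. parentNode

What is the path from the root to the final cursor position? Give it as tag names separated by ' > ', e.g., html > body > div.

Answer: ol > body

Derivation:
After 1 (firstChild): body
After 2 (nextSibling): button
After 3 (lastChild): button (no-op, stayed)
After 4 (previousSibling): body
After 5 (firstChild): p
After 6 (parentNode): body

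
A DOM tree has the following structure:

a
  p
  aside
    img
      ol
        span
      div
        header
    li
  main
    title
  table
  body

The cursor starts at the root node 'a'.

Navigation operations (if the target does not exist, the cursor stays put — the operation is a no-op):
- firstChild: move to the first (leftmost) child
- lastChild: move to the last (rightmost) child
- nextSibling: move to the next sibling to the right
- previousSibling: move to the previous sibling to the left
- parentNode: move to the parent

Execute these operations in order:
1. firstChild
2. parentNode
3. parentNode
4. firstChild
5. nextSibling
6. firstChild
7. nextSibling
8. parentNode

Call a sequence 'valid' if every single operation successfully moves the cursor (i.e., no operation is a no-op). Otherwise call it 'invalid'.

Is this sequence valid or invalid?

Answer: invalid

Derivation:
After 1 (firstChild): p
After 2 (parentNode): a
After 3 (parentNode): a (no-op, stayed)
After 4 (firstChild): p
After 5 (nextSibling): aside
After 6 (firstChild): img
After 7 (nextSibling): li
After 8 (parentNode): aside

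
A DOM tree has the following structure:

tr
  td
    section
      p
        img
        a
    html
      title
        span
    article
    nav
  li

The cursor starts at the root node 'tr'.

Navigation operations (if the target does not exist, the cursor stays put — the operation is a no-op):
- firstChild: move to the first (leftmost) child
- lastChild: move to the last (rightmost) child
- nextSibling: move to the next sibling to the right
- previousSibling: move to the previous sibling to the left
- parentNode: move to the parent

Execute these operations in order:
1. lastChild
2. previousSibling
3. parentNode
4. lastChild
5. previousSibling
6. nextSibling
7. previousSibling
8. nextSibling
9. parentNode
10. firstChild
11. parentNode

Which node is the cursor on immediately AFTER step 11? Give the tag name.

After 1 (lastChild): li
After 2 (previousSibling): td
After 3 (parentNode): tr
After 4 (lastChild): li
After 5 (previousSibling): td
After 6 (nextSibling): li
After 7 (previousSibling): td
After 8 (nextSibling): li
After 9 (parentNode): tr
After 10 (firstChild): td
After 11 (parentNode): tr

Answer: tr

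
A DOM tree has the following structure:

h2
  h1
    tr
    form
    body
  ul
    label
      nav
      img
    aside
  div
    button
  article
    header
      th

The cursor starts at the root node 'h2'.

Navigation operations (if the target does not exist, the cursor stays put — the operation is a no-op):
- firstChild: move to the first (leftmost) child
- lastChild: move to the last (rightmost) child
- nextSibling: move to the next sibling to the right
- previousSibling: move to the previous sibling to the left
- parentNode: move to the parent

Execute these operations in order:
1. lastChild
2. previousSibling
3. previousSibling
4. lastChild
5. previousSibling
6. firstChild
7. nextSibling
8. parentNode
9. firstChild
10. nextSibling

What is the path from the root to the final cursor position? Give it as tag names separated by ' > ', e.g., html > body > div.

Answer: h2 > ul > label > img

Derivation:
After 1 (lastChild): article
After 2 (previousSibling): div
After 3 (previousSibling): ul
After 4 (lastChild): aside
After 5 (previousSibling): label
After 6 (firstChild): nav
After 7 (nextSibling): img
After 8 (parentNode): label
After 9 (firstChild): nav
After 10 (nextSibling): img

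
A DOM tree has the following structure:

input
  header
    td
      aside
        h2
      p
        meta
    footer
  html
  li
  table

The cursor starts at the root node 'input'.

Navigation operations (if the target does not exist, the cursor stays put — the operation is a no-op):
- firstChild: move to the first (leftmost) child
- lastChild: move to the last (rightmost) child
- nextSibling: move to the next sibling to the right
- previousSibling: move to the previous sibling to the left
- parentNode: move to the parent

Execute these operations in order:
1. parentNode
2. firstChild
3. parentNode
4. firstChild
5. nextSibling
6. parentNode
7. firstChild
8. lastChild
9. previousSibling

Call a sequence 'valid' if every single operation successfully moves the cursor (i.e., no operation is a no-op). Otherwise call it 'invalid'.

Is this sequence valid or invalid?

After 1 (parentNode): input (no-op, stayed)
After 2 (firstChild): header
After 3 (parentNode): input
After 4 (firstChild): header
After 5 (nextSibling): html
After 6 (parentNode): input
After 7 (firstChild): header
After 8 (lastChild): footer
After 9 (previousSibling): td

Answer: invalid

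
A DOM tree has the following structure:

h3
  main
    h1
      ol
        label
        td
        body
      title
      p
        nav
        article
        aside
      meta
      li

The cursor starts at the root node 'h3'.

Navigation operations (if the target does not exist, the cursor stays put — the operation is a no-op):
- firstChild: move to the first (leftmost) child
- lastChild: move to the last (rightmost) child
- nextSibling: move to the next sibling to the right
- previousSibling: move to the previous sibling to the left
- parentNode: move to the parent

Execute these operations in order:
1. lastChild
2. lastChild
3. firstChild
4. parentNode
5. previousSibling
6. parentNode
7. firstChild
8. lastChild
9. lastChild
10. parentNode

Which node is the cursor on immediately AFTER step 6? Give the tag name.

Answer: main

Derivation:
After 1 (lastChild): main
After 2 (lastChild): h1
After 3 (firstChild): ol
After 4 (parentNode): h1
After 5 (previousSibling): h1 (no-op, stayed)
After 6 (parentNode): main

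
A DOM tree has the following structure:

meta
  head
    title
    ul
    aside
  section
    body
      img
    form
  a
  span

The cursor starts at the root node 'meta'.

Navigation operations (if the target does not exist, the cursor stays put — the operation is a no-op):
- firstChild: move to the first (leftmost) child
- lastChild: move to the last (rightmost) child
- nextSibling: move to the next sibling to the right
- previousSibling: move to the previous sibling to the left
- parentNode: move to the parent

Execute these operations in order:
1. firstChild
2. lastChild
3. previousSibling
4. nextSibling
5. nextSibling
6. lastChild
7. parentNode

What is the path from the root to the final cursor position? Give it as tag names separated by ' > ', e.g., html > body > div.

Answer: meta > head

Derivation:
After 1 (firstChild): head
After 2 (lastChild): aside
After 3 (previousSibling): ul
After 4 (nextSibling): aside
After 5 (nextSibling): aside (no-op, stayed)
After 6 (lastChild): aside (no-op, stayed)
After 7 (parentNode): head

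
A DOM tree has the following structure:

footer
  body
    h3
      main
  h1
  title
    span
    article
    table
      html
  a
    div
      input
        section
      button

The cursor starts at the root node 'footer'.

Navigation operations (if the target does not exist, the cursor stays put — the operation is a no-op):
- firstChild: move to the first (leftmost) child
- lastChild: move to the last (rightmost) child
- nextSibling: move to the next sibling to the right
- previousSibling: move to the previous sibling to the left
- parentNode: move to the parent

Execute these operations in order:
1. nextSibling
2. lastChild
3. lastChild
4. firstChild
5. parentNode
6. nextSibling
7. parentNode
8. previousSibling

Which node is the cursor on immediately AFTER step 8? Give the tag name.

After 1 (nextSibling): footer (no-op, stayed)
After 2 (lastChild): a
After 3 (lastChild): div
After 4 (firstChild): input
After 5 (parentNode): div
After 6 (nextSibling): div (no-op, stayed)
After 7 (parentNode): a
After 8 (previousSibling): title

Answer: title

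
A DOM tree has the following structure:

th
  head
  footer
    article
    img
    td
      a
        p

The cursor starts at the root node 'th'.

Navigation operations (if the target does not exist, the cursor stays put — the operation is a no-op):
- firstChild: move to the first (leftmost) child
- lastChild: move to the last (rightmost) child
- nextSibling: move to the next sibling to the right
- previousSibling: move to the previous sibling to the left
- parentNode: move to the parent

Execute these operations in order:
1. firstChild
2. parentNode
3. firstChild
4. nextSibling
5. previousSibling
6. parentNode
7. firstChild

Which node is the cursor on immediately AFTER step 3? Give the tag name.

Answer: head

Derivation:
After 1 (firstChild): head
After 2 (parentNode): th
After 3 (firstChild): head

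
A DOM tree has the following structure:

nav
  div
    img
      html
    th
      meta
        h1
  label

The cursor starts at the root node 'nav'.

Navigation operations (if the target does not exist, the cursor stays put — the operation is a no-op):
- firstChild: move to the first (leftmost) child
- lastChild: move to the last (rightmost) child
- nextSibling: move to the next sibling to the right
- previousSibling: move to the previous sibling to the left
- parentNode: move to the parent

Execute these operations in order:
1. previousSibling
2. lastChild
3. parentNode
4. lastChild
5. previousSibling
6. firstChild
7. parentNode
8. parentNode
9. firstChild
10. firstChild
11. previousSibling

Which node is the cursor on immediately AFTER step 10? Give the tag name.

Answer: img

Derivation:
After 1 (previousSibling): nav (no-op, stayed)
After 2 (lastChild): label
After 3 (parentNode): nav
After 4 (lastChild): label
After 5 (previousSibling): div
After 6 (firstChild): img
After 7 (parentNode): div
After 8 (parentNode): nav
After 9 (firstChild): div
After 10 (firstChild): img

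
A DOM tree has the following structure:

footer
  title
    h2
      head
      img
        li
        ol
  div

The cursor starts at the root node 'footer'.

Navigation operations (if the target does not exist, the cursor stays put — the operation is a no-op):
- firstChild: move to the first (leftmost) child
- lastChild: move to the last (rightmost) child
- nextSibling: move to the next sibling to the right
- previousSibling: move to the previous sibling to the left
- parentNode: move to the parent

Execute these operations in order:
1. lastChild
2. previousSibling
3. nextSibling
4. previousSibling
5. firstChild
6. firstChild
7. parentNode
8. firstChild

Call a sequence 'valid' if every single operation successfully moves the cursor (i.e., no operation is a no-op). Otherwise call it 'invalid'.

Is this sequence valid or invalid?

Answer: valid

Derivation:
After 1 (lastChild): div
After 2 (previousSibling): title
After 3 (nextSibling): div
After 4 (previousSibling): title
After 5 (firstChild): h2
After 6 (firstChild): head
After 7 (parentNode): h2
After 8 (firstChild): head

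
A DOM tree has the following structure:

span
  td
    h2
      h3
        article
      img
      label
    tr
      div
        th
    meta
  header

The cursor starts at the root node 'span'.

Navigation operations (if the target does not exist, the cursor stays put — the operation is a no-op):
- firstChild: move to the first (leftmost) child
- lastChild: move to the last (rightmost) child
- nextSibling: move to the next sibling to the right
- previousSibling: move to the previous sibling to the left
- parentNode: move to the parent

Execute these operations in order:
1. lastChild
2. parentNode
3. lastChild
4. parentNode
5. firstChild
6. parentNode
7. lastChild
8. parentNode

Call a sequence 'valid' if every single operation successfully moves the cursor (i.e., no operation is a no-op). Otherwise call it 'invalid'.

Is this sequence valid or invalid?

After 1 (lastChild): header
After 2 (parentNode): span
After 3 (lastChild): header
After 4 (parentNode): span
After 5 (firstChild): td
After 6 (parentNode): span
After 7 (lastChild): header
After 8 (parentNode): span

Answer: valid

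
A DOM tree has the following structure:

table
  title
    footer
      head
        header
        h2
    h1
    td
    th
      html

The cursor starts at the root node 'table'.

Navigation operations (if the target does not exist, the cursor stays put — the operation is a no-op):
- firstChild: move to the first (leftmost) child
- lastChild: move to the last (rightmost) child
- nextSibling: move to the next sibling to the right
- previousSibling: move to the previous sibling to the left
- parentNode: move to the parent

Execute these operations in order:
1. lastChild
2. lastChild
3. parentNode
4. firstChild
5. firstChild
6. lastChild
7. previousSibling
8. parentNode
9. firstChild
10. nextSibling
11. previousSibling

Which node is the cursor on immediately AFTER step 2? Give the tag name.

After 1 (lastChild): title
After 2 (lastChild): th

Answer: th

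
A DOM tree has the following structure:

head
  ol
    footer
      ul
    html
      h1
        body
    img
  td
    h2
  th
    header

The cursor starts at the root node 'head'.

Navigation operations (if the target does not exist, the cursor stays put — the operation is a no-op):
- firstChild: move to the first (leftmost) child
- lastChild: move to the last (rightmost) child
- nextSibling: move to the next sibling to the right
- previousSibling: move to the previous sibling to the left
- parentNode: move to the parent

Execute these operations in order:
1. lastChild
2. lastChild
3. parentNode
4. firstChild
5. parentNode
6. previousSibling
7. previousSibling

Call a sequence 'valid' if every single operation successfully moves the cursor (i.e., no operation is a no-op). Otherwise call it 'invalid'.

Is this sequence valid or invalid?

After 1 (lastChild): th
After 2 (lastChild): header
After 3 (parentNode): th
After 4 (firstChild): header
After 5 (parentNode): th
After 6 (previousSibling): td
After 7 (previousSibling): ol

Answer: valid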